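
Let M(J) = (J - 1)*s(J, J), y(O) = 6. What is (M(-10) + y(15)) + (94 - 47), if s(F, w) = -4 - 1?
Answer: 108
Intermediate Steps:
s(F, w) = -5
M(J) = 5 - 5*J (M(J) = (J - 1)*(-5) = (-1 + J)*(-5) = 5 - 5*J)
(M(-10) + y(15)) + (94 - 47) = ((5 - 5*(-10)) + 6) + (94 - 47) = ((5 + 50) + 6) + 47 = (55 + 6) + 47 = 61 + 47 = 108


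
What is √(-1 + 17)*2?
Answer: 8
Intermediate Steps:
√(-1 + 17)*2 = √16*2 = 4*2 = 8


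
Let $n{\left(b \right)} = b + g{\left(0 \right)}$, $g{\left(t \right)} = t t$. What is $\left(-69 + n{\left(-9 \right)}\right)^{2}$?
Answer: $6084$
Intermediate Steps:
$g{\left(t \right)} = t^{2}$
$n{\left(b \right)} = b$ ($n{\left(b \right)} = b + 0^{2} = b + 0 = b$)
$\left(-69 + n{\left(-9 \right)}\right)^{2} = \left(-69 - 9\right)^{2} = \left(-78\right)^{2} = 6084$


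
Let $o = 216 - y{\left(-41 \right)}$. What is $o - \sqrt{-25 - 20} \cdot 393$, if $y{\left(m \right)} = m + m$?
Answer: $298 - 1179 i \sqrt{5} \approx 298.0 - 2636.3 i$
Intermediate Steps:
$y{\left(m \right)} = 2 m$
$o = 298$ ($o = 216 - 2 \left(-41\right) = 216 - -82 = 216 + 82 = 298$)
$o - \sqrt{-25 - 20} \cdot 393 = 298 - \sqrt{-25 - 20} \cdot 393 = 298 - \sqrt{-45} \cdot 393 = 298 - 3 i \sqrt{5} \cdot 393 = 298 - 1179 i \sqrt{5}$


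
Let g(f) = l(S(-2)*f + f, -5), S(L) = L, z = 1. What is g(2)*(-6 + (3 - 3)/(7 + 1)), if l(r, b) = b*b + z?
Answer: -156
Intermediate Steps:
l(r, b) = 1 + b**2 (l(r, b) = b*b + 1 = b**2 + 1 = 1 + b**2)
g(f) = 26 (g(f) = 1 + (-5)**2 = 1 + 25 = 26)
g(2)*(-6 + (3 - 3)/(7 + 1)) = 26*(-6 + (3 - 3)/(7 + 1)) = 26*(-6 + 0/8) = 26*(-6 + 0*(1/8)) = 26*(-6 + 0) = 26*(-6) = -156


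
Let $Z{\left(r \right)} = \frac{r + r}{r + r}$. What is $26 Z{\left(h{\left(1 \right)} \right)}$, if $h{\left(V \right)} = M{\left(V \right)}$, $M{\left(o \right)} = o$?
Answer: $26$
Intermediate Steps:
$h{\left(V \right)} = V$
$Z{\left(r \right)} = 1$ ($Z{\left(r \right)} = \frac{2 r}{2 r} = 2 r \frac{1}{2 r} = 1$)
$26 Z{\left(h{\left(1 \right)} \right)} = 26 \cdot 1 = 26$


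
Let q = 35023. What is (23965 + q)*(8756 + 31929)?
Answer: 2399926780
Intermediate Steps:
(23965 + q)*(8756 + 31929) = (23965 + 35023)*(8756 + 31929) = 58988*40685 = 2399926780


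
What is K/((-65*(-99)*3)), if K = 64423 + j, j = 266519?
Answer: 110314/6435 ≈ 17.143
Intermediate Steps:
K = 330942 (K = 64423 + 266519 = 330942)
K/((-65*(-99)*3)) = 330942/((-65*(-99)*3)) = 330942/((6435*3)) = 330942/19305 = 330942*(1/19305) = 110314/6435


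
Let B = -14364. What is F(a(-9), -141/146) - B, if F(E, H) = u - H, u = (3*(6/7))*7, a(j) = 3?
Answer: 2099913/146 ≈ 14383.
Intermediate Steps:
u = 18 (u = (3*(6*(⅐)))*7 = (3*(6/7))*7 = (18/7)*7 = 18)
F(E, H) = 18 - H
F(a(-9), -141/146) - B = (18 - (-141)/146) - 1*(-14364) = (18 - (-141)/146) + 14364 = (18 - 1*(-141/146)) + 14364 = (18 + 141/146) + 14364 = 2769/146 + 14364 = 2099913/146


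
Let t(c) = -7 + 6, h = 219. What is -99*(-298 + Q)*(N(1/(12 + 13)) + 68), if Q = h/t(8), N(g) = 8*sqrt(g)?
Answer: 17811684/5 ≈ 3.5623e+6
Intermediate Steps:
t(c) = -1
Q = -219 (Q = 219/(-1) = 219*(-1) = -219)
-99*(-298 + Q)*(N(1/(12 + 13)) + 68) = -99*(-298 - 219)*(8*sqrt(1/(12 + 13)) + 68) = -(-51183)*(8*sqrt(1/25) + 68) = -(-51183)*(8*(1/5) + 68) = -(-51183)*(8/5 + 68) = -(-51183)*348/5 = -99*(-179916/5) = 17811684/5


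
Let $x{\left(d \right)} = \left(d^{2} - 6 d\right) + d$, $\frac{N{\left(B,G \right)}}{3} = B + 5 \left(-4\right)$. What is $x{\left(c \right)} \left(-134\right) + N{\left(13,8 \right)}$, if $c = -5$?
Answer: $-6721$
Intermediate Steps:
$N{\left(B,G \right)} = -60 + 3 B$ ($N{\left(B,G \right)} = 3 \left(B + 5 \left(-4\right)\right) = 3 \left(B - 20\right) = 3 \left(-20 + B\right) = -60 + 3 B$)
$x{\left(d \right)} = d^{2} - 5 d$
$x{\left(c \right)} \left(-134\right) + N{\left(13,8 \right)} = - 5 \left(-5 - 5\right) \left(-134\right) + \left(-60 + 3 \cdot 13\right) = \left(-5\right) \left(-10\right) \left(-134\right) + \left(-60 + 39\right) = 50 \left(-134\right) - 21 = -6700 - 21 = -6721$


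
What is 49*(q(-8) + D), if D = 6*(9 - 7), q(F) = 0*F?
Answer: 588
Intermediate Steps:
q(F) = 0
D = 12 (D = 6*2 = 12)
49*(q(-8) + D) = 49*(0 + 12) = 49*12 = 588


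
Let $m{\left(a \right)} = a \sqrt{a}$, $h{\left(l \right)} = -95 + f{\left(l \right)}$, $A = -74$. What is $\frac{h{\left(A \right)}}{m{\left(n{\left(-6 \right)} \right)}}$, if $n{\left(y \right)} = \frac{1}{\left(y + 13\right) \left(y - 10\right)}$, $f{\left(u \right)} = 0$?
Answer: $- 42560 i \sqrt{7} \approx - 1.126 \cdot 10^{5} i$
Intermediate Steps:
$n{\left(y \right)} = \frac{1}{\left(-10 + y\right) \left(13 + y\right)}$ ($n{\left(y \right)} = \frac{1}{\left(13 + y\right) \left(-10 + y\right)} = \frac{1}{\left(-10 + y\right) \left(13 + y\right)}$)
$h{\left(l \right)} = -95$ ($h{\left(l \right)} = -95 + 0 = -95$)
$m{\left(a \right)} = a^{\frac{3}{2}}$
$\frac{h{\left(A \right)}}{m{\left(n{\left(-6 \right)} \right)}} = - \frac{95}{\left(\frac{1}{-130 + \left(-6\right)^{2} + 3 \left(-6\right)}\right)^{\frac{3}{2}}} = - \frac{95}{\left(\frac{1}{-130 + 36 - 18}\right)^{\frac{3}{2}}} = - \frac{95}{\left(\frac{1}{-112}\right)^{\frac{3}{2}}} = - \frac{95}{\left(- \frac{1}{112}\right)^{\frac{3}{2}}} = - \frac{95}{\left(- \frac{1}{3136}\right) i \sqrt{7}} = - 95 \cdot 448 i \sqrt{7} = - 42560 i \sqrt{7}$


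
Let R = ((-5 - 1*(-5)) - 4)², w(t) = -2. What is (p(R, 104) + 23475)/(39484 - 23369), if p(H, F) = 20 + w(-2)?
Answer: 23493/16115 ≈ 1.4578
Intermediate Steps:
R = 16 (R = ((-5 + 5) - 4)² = (0 - 4)² = (-4)² = 16)
p(H, F) = 18 (p(H, F) = 20 - 2 = 18)
(p(R, 104) + 23475)/(39484 - 23369) = (18 + 23475)/(39484 - 23369) = 23493/16115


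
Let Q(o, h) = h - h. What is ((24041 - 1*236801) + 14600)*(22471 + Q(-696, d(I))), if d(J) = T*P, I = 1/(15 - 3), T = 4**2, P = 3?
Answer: -4452853360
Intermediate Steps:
T = 16
I = 1/12 ≈ 0.083333
d(J) = 48 (d(J) = 16*3 = 48)
Q(o, h) = 0
((24041 - 1*236801) + 14600)*(22471 + Q(-696, d(I))) = ((24041 - 1*236801) + 14600)*(22471 + 0) = ((24041 - 236801) + 14600)*22471 = (-212760 + 14600)*22471 = -198160*22471 = -4452853360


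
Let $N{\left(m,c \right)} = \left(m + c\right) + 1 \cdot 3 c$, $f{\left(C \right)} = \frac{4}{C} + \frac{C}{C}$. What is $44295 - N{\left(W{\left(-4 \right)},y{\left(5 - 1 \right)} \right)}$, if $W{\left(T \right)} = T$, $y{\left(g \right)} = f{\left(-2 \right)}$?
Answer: $44303$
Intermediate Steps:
$f{\left(C \right)} = 1 + \frac{4}{C}$ ($f{\left(C \right)} = \frac{4}{C} + 1 = 1 + \frac{4}{C}$)
$y{\left(g \right)} = -1$ ($y{\left(g \right)} = \frac{4 - 2}{-2} = \left(- \frac{1}{2}\right) 2 = -1$)
$N{\left(m,c \right)} = m + 4 c$ ($N{\left(m,c \right)} = \left(c + m\right) + 3 c = m + 4 c$)
$44295 - N{\left(W{\left(-4 \right)},y{\left(5 - 1 \right)} \right)} = 44295 - \left(-4 + 4 \left(-1\right)\right) = 44295 - \left(-4 - 4\right) = 44295 - -8 = 44295 + 8 = 44303$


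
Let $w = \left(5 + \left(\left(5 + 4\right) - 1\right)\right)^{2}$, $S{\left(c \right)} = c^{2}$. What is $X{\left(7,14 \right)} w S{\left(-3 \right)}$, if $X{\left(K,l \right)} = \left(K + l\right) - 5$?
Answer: $24336$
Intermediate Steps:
$X{\left(K,l \right)} = -5 + K + l$
$w = 169$ ($w = \left(5 + \left(9 - 1\right)\right)^{2} = \left(5 + 8\right)^{2} = 13^{2} = 169$)
$X{\left(7,14 \right)} w S{\left(-3 \right)} = \left(-5 + 7 + 14\right) 169 \left(-3\right)^{2} = 16 \cdot 169 \cdot 9 = 2704 \cdot 9 = 24336$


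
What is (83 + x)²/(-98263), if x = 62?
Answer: -21025/98263 ≈ -0.21397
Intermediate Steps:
(83 + x)²/(-98263) = (83 + 62)²/(-98263) = 145²*(-1/98263) = 21025*(-1/98263) = -21025/98263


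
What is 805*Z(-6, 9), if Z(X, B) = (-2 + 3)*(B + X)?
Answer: 2415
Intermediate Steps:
Z(X, B) = B + X (Z(X, B) = 1*(B + X) = B + X)
805*Z(-6, 9) = 805*(9 - 6) = 805*3 = 2415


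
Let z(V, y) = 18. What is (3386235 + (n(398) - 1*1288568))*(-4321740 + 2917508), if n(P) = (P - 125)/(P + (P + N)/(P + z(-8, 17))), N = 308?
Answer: -244889351982025816/83137 ≈ -2.9456e+12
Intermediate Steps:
n(P) = (-125 + P)/(P + (308 + P)/(18 + P)) (n(P) = (P - 125)/(P + (P + 308)/(P + 18)) = (-125 + P)/(P + (308 + P)/(18 + P)))
(3386235 + (n(398) - 1*1288568))*(-4321740 + 2917508) = (3386235 + ((-2250 + 398² - 107*398)/(308 + 398² + 19*398) - 1*1288568))*(-4321740 + 2917508) = (3386235 + ((-2250 + 158404 - 42586)/(308 + 158404 + 7562) - 1288568))*(-1404232) = (3386235 + (113568/166274 - 1288568))*(-1404232) = (3386235 + ((1/166274)*113568 - 1288568))*(-1404232) = (3386235 + (56784/83137 - 1288568))*(-1404232) = (3386235 - 107127621032/83137)*(-1404232) = (174393798163/83137)*(-1404232) = -244889351982025816/83137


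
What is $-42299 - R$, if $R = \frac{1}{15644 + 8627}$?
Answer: $- \frac{1026639030}{24271} \approx -42299.0$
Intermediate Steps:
$R = \frac{1}{24271} \approx 4.1201 \cdot 10^{-5}$
$-42299 - R = -42299 - \frac{1}{24271} = - \frac{1026639030}{24271}$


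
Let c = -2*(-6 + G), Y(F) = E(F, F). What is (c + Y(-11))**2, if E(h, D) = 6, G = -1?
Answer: 400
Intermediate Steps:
Y(F) = 6
c = 14 (c = -2*(-6 - 1) = -2*(-7) = 14)
(c + Y(-11))**2 = (14 + 6)**2 = 20**2 = 400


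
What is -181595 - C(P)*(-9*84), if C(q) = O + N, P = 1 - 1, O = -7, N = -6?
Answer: -191423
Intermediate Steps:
P = 0
C(q) = -13 (C(q) = -7 - 6 = -13)
-181595 - C(P)*(-9*84) = -181595 - (-13)*(-9*84) = -181595 - (-13)*(-756) = -181595 - 1*9828 = -181595 - 9828 = -191423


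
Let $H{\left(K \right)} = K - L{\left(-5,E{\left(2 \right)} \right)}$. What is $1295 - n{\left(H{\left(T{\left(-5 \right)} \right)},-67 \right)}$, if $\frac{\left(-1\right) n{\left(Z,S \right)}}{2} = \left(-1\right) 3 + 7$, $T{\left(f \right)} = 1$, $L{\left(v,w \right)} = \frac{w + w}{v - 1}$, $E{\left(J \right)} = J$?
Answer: $1303$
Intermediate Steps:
$L{\left(v,w \right)} = \frac{2 w}{-1 + v}$
$H{\left(K \right)} = \frac{2}{3} + K$ ($H{\left(K \right)} = K - 2 \cdot 2 \frac{1}{-1 - 5} = K - 2 \cdot 2 \frac{1}{-6} = K - 2 \cdot 2 \left(- \frac{1}{6}\right) = K - - \frac{2}{3} = K + \frac{2}{3} = \frac{2}{3} + K$)
$n{\left(Z,S \right)} = -8$ ($n{\left(Z,S \right)} = - 2 \left(\left(-1\right) 3 + 7\right) = - 2 \left(-3 + 7\right) = \left(-2\right) 4 = -8$)
$1295 - n{\left(H{\left(T{\left(-5 \right)} \right)},-67 \right)} = 1295 - -8 = 1295 + 8 = 1303$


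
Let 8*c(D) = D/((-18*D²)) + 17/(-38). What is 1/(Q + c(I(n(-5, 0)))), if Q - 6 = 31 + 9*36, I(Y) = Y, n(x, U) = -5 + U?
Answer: 6840/2468867 ≈ 0.0027705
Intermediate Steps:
Q = 361 (Q = 6 + (31 + 9*36) = 6 + (31 + 324) = 6 + 355 = 361)
c(D) = -17/304 - 1/(144*D) (c(D) = (D/((-18*D²)) + 17/(-38))/8 = (D*(-1/(18*D²)) + 17*(-1/38))/8 = (-1/(18*D) - 17/38)/8 = (-17/38 - 1/(18*D))/8 = -17/304 - 1/(144*D))
1/(Q + c(I(n(-5, 0)))) = 1/(361 + (-19 - 153*(-5 + 0))/(2736*(-5 + 0))) = 1/(361 + (1/2736)*(-19 - 153*(-5))/(-5)) = 1/(361 + (1/2736)*(-⅕)*(-19 + 765)) = 1/(361 + (1/2736)*(-⅕)*746) = 1/(361 - 373/6840) = 1/(2468867/6840) = 6840/2468867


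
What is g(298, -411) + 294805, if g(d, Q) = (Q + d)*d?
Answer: 261131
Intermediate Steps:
g(d, Q) = d*(Q + d)
g(298, -411) + 294805 = 298*(-411 + 298) + 294805 = 298*(-113) + 294805 = -33674 + 294805 = 261131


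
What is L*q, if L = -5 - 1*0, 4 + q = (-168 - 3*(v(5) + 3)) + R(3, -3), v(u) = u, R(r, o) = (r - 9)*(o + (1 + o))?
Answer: 830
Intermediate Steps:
R(r, o) = (1 + 2*o)*(-9 + r) (R(r, o) = (-9 + r)*(1 + 2*o) = (1 + 2*o)*(-9 + r))
q = -166 (q = -4 + ((-168 - 3*(5 + 3)) + (-9 + 3 - 18*(-3) + 2*(-3)*3)) = -4 + ((-168 - 3*8) + (-9 + 3 + 54 - 18)) = -4 + ((-168 - 24) + 30) = -4 + (-192 + 30) = -4 - 162 = -166)
L = -5 (L = -5 + 0 = -5)
L*q = -5*(-166) = 830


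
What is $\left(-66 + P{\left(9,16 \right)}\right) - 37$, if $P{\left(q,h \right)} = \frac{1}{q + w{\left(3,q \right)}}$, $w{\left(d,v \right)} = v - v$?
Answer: $- \frac{926}{9} \approx -102.89$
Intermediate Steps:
$w{\left(d,v \right)} = 0$
$P{\left(q,h \right)} = \frac{1}{q}$ ($P{\left(q,h \right)} = \frac{1}{q + 0} = \frac{1}{q}$)
$\left(-66 + P{\left(9,16 \right)}\right) - 37 = \left(-66 + \frac{1}{9}\right) - 37 = - \frac{593}{9} - 37 = - \frac{926}{9}$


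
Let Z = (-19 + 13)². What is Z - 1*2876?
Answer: -2840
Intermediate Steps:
Z = 36 (Z = (-6)² = 36)
Z - 1*2876 = 36 - 1*2876 = 36 - 2876 = -2840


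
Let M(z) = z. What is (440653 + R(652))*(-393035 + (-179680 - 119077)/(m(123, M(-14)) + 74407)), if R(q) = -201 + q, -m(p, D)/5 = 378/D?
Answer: -6461713468317304/37271 ≈ -1.7337e+11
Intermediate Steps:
m(p, D) = -1890/D
(440653 + R(652))*(-393035 + (-179680 - 119077)/(m(123, M(-14)) + 74407)) = (440653 + (-201 + 652))*(-393035 + (-179680 - 119077)/(-1890/(-14) + 74407)) = (440653 + 451)*(-393035 - 298757/(-1890*(-1/14) + 74407)) = 441104*(-393035 - 298757/(135 + 74407)) = 441104*(-393035 - 298757/74542) = 441104*(-29297913727/74542) = -6461713468317304/37271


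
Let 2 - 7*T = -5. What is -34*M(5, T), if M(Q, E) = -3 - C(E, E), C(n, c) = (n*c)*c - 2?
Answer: 68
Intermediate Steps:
T = 1 (T = 2/7 - ⅐*(-5) = 2/7 + 5/7 = 1)
C(n, c) = -2 + n*c² (C(n, c) = (c*n)*c - 2 = n*c² - 2 = -2 + n*c²)
M(Q, E) = -1 - E³ (M(Q, E) = -3 - (-2 + E*E²) = -3 - (-2 + E³) = -3 + (2 - E³) = -1 - E³)
-34*M(5, T) = -34*(-1 - 1*1³) = -34*(-1 - 1*1) = -34*(-1 - 1) = -34*(-2) = 68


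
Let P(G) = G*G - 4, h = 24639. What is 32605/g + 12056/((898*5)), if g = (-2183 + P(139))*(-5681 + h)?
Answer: 1958126568641/729235205140 ≈ 2.6852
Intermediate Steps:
P(G) = -4 + G² (P(G) = G² - 4 = -4 + G²)
g = 324826372 (g = (-2183 + (-4 + 139²))*(-5681 + 24639) = (-2183 + (-4 + 19321))*18958 = (-2183 + 19317)*18958 = 17134*18958 = 324826372)
32605/g + 12056/((898*5)) = 32605/324826372 + 12056/((898*5)) = 32605*(1/324826372) + 12056/4490 = 32605/324826372 + 12056*(1/4490) = 32605/324826372 + 6028/2245 = 1958126568641/729235205140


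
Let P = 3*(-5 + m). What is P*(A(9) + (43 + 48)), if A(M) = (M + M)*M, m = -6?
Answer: -8349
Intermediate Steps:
A(M) = 2*M² (A(M) = (2*M)*M = 2*M²)
P = -33 (P = 3*(-5 - 6) = 3*(-11) = -33)
P*(A(9) + (43 + 48)) = -33*(2*9² + (43 + 48)) = -33*(2*81 + 91) = -33*(162 + 91) = -33*253 = -8349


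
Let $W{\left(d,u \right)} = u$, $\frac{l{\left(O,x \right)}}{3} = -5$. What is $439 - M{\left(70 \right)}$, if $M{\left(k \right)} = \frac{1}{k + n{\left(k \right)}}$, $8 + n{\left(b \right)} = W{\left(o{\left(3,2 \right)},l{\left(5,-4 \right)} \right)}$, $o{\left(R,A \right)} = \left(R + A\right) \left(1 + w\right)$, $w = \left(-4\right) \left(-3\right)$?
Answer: $\frac{20632}{47} \approx 438.98$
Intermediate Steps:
$w = 12$
$l{\left(O,x \right)} = -15$ ($l{\left(O,x \right)} = 3 \left(-5\right) = -15$)
$o{\left(R,A \right)} = 13 A + 13 R$ ($o{\left(R,A \right)} = \left(R + A\right) \left(1 + 12\right) = \left(A + R\right) 13 = 13 A + 13 R$)
$n{\left(b \right)} = -23$ ($n{\left(b \right)} = -8 - 15 = -23$)
$M{\left(k \right)} = \frac{1}{-23 + k}$ ($M{\left(k \right)} = \frac{1}{k - 23} = \frac{1}{-23 + k}$)
$439 - M{\left(70 \right)} = 439 - \frac{1}{-23 + 70} = 439 - \frac{1}{47} = \frac{20632}{47}$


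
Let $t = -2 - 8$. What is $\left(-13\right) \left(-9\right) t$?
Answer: $-1170$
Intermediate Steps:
$t = -10$
$\left(-13\right) \left(-9\right) t = \left(-13\right) \left(-9\right) \left(-10\right) = 117 \left(-10\right) = -1170$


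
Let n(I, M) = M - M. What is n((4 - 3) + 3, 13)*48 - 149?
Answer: -149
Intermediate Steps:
n(I, M) = 0
n((4 - 3) + 3, 13)*48 - 149 = 0*48 - 149 = 0 - 149 = -149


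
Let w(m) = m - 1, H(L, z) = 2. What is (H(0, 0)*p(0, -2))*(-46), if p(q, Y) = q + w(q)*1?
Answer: 92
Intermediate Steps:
w(m) = -1 + m
p(q, Y) = -1 + 2*q (p(q, Y) = q + (-1 + q)*1 = q + (-1 + q) = -1 + 2*q)
(H(0, 0)*p(0, -2))*(-46) = (2*(-1 + 2*0))*(-46) = (2*(-1 + 0))*(-46) = (2*(-1))*(-46) = -2*(-46) = 92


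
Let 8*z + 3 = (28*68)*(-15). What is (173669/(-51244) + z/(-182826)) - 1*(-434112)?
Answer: 2711365970819087/6245823696 ≈ 4.3411e+5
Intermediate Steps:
z = -28563/8 (z = -3/8 + ((28*68)*(-15))/8 = -3/8 + (1904*(-15))/8 = -3/8 + (⅛)*(-28560) = -3/8 - 3570 = -28563/8 ≈ -3570.4)
(173669/(-51244) + z/(-182826)) - 1*(-434112) = (173669/(-51244) - 28563/8/(-182826)) - 1*(-434112) = (173669*(-1/51244) - 28563/8*(-1/182826)) + 434112 = (-173669/51244 + 9521/487536) + 434112 = -21045498865/6245823696 + 434112 = 2711365970819087/6245823696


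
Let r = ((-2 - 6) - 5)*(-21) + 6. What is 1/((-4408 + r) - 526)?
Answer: -1/4655 ≈ -0.00021482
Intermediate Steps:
r = 279 (r = (-8 - 5)*(-21) + 6 = -13*(-21) + 6 = 273 + 6 = 279)
1/((-4408 + r) - 526) = 1/((-4408 + 279) - 526) = 1/(-4129 - 526) = 1/(-4655) = -1/4655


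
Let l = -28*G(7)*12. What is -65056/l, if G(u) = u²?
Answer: 4066/1029 ≈ 3.9514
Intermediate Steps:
l = -16464 (l = -28*7²*12 = -28*49*12 = -1372*12 = -16464)
-65056/l = -65056/(-16464) = -65056*(-1/16464) = 4066/1029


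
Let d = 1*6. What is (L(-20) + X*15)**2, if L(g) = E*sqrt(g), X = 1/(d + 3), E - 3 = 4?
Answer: -8795/9 + 140*I*sqrt(5)/3 ≈ -977.22 + 104.35*I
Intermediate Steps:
d = 6
E = 7 (E = 3 + 4 = 7)
X = 1/9 (X = 1/(6 + 3) = 1/9 ≈ 0.11111)
L(g) = 7*sqrt(g)
(L(-20) + X*15)**2 = (7*sqrt(-20) + (1/9)*15)**2 = (7*(2*I*sqrt(5)) + 5/3)**2 = (14*I*sqrt(5) + 5/3)**2 = (5/3 + 14*I*sqrt(5))**2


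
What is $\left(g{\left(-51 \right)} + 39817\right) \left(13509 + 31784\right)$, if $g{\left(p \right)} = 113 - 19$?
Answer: $1807688923$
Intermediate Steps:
$g{\left(p \right)} = 94$ ($g{\left(p \right)} = 113 - 19 = 94$)
$\left(g{\left(-51 \right)} + 39817\right) \left(13509 + 31784\right) = \left(94 + 39817\right) \left(13509 + 31784\right) = 39911 \cdot 45293 = 1807688923$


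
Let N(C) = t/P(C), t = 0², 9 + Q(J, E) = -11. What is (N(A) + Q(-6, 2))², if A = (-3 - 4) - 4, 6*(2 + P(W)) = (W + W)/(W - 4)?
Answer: 400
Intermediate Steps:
Q(J, E) = -20 (Q(J, E) = -9 - 11 = -20)
t = 0
P(W) = -2 + W/(3*(-4 + W)) (P(W) = -2 + ((W + W)/(W - 4))/6 = -2 + ((2*W)/(-4 + W))/6 = -2 + (2*W/(-4 + W))/6 = -2 + W/(3*(-4 + W)))
A = -11 (A = -7 - 4 = -11)
N(C) = 0 (N(C) = 0/(((24 - 5*C)/(3*(-4 + C)))) = 0*(3*(-4 + C)/(24 - 5*C)) = 0)
(N(A) + Q(-6, 2))² = (0 - 20)² = (-20)² = 400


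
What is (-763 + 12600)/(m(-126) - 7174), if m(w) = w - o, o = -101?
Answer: -11837/7199 ≈ -1.6443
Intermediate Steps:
m(w) = 101 + w (m(w) = w - 1*(-101) = w + 101 = 101 + w)
(-763 + 12600)/(m(-126) - 7174) = (-763 + 12600)/((101 - 126) - 7174) = 11837/(-25 - 7174) = 11837/(-7199) = 11837*(-1/7199) = -11837/7199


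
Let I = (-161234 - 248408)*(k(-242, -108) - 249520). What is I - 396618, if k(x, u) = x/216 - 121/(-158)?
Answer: 436043304880577/4266 ≈ 1.0221e+11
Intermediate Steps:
k(x, u) = 121/158 + x/216 (k(x, u) = x*(1/216) - 121*(-1/158) = x/216 + 121/158 = 121/158 + x/216)
I = 436044996852965/4266 (I = (-161234 - 248408)*((121/158 + (1/216)*(-242)) - 249520) = -409642*((121/158 - 121/108) - 249520) = -409642*(-3025/8532 - 249520) = -409642*(-2128907665/8532) = 436044996852965/4266 ≈ 1.0221e+11)
I - 396618 = 436044996852965/4266 - 396618 = 436043304880577/4266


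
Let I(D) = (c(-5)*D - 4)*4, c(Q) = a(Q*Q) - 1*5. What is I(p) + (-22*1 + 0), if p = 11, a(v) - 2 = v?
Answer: 930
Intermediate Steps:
a(v) = 2 + v
c(Q) = -3 + Q² (c(Q) = (2 + Q*Q) - 1*5 = (2 + Q²) - 5 = -3 + Q²)
I(D) = -16 + 88*D (I(D) = ((-3 + (-5)²)*D - 4)*4 = ((-3 + 25)*D - 4)*4 = (22*D - 4)*4 = (-4 + 22*D)*4 = -16 + 88*D)
I(p) + (-22*1 + 0) = (-16 + 88*11) + (-22*1 + 0) = (-16 + 968) + (-22 + 0) = 952 - 22 = 930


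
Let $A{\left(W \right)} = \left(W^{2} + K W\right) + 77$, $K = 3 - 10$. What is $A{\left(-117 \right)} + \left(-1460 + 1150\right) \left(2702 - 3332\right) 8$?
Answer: $1576985$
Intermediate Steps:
$K = -7$ ($K = 3 - 10 = -7$)
$A{\left(W \right)} = 77 + W^{2} - 7 W$ ($A{\left(W \right)} = \left(W^{2} - 7 W\right) + 77 = 77 + W^{2} - 7 W$)
$A{\left(-117 \right)} + \left(-1460 + 1150\right) \left(2702 - 3332\right) 8 = \left(77 + \left(-117\right)^{2} - -819\right) + \left(-1460 + 1150\right) \left(2702 - 3332\right) 8 = \left(77 + 13689 + 819\right) + \left(-310\right) \left(-630\right) 8 = 14585 + 195300 \cdot 8 = 14585 + 1562400 = 1576985$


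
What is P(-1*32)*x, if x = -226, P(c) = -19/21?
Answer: 4294/21 ≈ 204.48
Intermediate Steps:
P(c) = -19/21 (P(c) = -19*1/21 = -19/21)
P(-1*32)*x = -19/21*(-226) = 4294/21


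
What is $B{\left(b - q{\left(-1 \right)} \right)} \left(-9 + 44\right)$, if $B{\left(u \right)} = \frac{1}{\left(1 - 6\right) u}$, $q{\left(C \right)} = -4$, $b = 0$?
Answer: $- \frac{7}{4} \approx -1.75$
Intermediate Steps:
$B{\left(u \right)} = - \frac{1}{5 u}$ ($B{\left(u \right)} = \frac{1}{\left(-5\right) u} = - \frac{1}{5 u}$)
$B{\left(b - q{\left(-1 \right)} \right)} \left(-9 + 44\right) = - \frac{1}{5 \left(0 - -4\right)} \left(-9 + 44\right) = - \frac{1}{5 \left(0 + 4\right)} 35 = - \frac{1}{5 \cdot 4} \cdot 35 = \left(- \frac{1}{5}\right) \frac{1}{4} \cdot 35 = \left(- \frac{1}{20}\right) 35 = - \frac{7}{4}$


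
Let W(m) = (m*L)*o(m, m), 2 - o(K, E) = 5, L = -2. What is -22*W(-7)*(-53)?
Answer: -48972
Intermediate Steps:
o(K, E) = -3 (o(K, E) = 2 - 1*5 = 2 - 5 = -3)
W(m) = 6*m (W(m) = (m*(-2))*(-3) = -2*m*(-3) = 6*m)
-22*W(-7)*(-53) = -132*(-7)*(-53) = -22*(-42)*(-53) = 924*(-53) = -48972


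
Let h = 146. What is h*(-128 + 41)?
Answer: -12702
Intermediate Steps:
h*(-128 + 41) = 146*(-128 + 41) = 146*(-87) = -12702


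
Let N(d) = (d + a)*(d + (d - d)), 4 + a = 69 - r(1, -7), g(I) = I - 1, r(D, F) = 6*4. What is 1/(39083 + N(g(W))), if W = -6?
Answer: 1/38845 ≈ 2.5743e-5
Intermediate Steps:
r(D, F) = 24
g(I) = -1 + I
a = 41 (a = -4 + (69 - 1*24) = -4 + (69 - 24) = -4 + 45 = 41)
N(d) = d*(41 + d) (N(d) = (d + 41)*(d + (d - d)) = (41 + d)*(d + 0) = (41 + d)*d = d*(41 + d))
1/(39083 + N(g(W))) = 1/(39083 + (-1 - 6)*(41 + (-1 - 6))) = 1/(39083 - 7*(41 - 7)) = 1/(39083 - 7*34) = 1/(39083 - 238) = 1/38845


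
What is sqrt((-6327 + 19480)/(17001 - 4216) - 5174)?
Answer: 201*I*sqrt(20929045)/12785 ≈ 71.923*I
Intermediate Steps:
sqrt((-6327 + 19480)/(17001 - 4216) - 5174) = sqrt(13153/12785 - 5174) = sqrt(-66136437/12785) = 201*I*sqrt(20929045)/12785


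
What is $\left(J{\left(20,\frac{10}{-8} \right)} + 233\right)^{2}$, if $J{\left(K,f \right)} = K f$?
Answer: $43264$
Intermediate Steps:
$\left(J{\left(20,\frac{10}{-8} \right)} + 233\right)^{2} = \left(20 \frac{10}{-8} + 233\right)^{2} = \left(20 \cdot 10 \left(- \frac{1}{8}\right) + 233\right)^{2} = \left(20 \left(- \frac{5}{4}\right) + 233\right)^{2} = \left(-25 + 233\right)^{2} = 208^{2} = 43264$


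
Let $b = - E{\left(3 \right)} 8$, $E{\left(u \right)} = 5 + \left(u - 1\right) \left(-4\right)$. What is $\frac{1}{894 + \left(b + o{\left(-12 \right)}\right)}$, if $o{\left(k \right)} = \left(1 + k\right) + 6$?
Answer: $\frac{1}{913} \approx 0.0010953$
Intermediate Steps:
$o{\left(k \right)} = 7 + k$
$E{\left(u \right)} = 9 - 4 u$ ($E{\left(u \right)} = 5 + \left(-1 + u\right) \left(-4\right) = 5 - \left(-4 + 4 u\right) = 9 - 4 u$)
$b = 24$ ($b = - (9 - 12) 8 = \left(-1\right) \left(-3\right) 8 = 3 \cdot 8 = 24$)
$\frac{1}{894 + \left(b + o{\left(-12 \right)}\right)} = \frac{1}{894 + \left(24 + \left(7 - 12\right)\right)} = \frac{1}{894 + \left(24 - 5\right)} = \frac{1}{894 + 19} = \frac{1}{913}$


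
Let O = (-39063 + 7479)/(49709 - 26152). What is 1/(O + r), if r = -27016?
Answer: -23557/636447496 ≈ -3.7013e-5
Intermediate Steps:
O = -31584/23557 ≈ -1.3407
1/(O + r) = 1/(-31584/23557 - 27016) = 1/(-636447496/23557) = -23557/636447496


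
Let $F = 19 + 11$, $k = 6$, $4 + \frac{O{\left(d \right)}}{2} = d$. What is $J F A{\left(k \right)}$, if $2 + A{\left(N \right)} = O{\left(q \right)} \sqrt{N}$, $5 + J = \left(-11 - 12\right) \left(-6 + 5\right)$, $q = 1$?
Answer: $-1080 - 3240 \sqrt{6} \approx -9016.3$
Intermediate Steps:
$O{\left(d \right)} = -8 + 2 d$
$F = 30$
$J = 18$ ($J = -5 + \left(-11 - 12\right) \left(-6 + 5\right) = -5 - -23 = -5 + 23 = 18$)
$A{\left(N \right)} = -2 - 6 \sqrt{N}$ ($A{\left(N \right)} = -2 + \left(-8 + 2 \cdot 1\right) \sqrt{N} = -2 + \left(-8 + 2\right) \sqrt{N} = -2 - 6 \sqrt{N}$)
$J F A{\left(k \right)} = 18 \cdot 30 \left(-2 - 6 \sqrt{6}\right) = 540 \left(-2 - 6 \sqrt{6}\right) = -1080 - 3240 \sqrt{6}$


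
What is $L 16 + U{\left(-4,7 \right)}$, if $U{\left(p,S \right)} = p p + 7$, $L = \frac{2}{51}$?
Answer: $\frac{1205}{51} \approx 23.627$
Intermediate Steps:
$L = \frac{2}{51}$ ($L = 2 \cdot \frac{1}{51} = \frac{2}{51} \approx 0.039216$)
$U{\left(p,S \right)} = 7 + p^{2}$ ($U{\left(p,S \right)} = p^{2} + 7 = 7 + p^{2}$)
$L 16 + U{\left(-4,7 \right)} = \frac{2}{51} \cdot 16 + \left(7 + \left(-4\right)^{2}\right) = \frac{32}{51} + \left(7 + 16\right) = \frac{32}{51} + 23 = \frac{1205}{51}$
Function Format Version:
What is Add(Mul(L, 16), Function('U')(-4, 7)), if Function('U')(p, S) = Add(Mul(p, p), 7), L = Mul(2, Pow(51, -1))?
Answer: Rational(1205, 51) ≈ 23.627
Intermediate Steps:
L = Rational(2, 51) (L = Mul(2, Rational(1, 51)) = Rational(2, 51) ≈ 0.039216)
Function('U')(p, S) = Add(7, Pow(p, 2)) (Function('U')(p, S) = Add(Pow(p, 2), 7) = Add(7, Pow(p, 2)))
Add(Mul(L, 16), Function('U')(-4, 7)) = Add(Mul(Rational(2, 51), 16), Add(7, Pow(-4, 2))) = Add(Rational(32, 51), Add(7, 16)) = Add(Rational(32, 51), 23) = Rational(1205, 51)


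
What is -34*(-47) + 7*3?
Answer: 1619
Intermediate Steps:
-34*(-47) + 7*3 = 1598 + 21 = 1619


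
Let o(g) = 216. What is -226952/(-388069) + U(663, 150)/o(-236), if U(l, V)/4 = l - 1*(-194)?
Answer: 31348231/1905066 ≈ 16.455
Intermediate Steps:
U(l, V) = 776 + 4*l (U(l, V) = 4*(l - 1*(-194)) = 4*(l + 194) = 4*(194 + l) = 776 + 4*l)
-226952/(-388069) + U(663, 150)/o(-236) = -226952/(-388069) + (776 + 4*663)/216 = -226952*(-1/388069) + (776 + 2652)*(1/216) = 20632/35279 + 3428*(1/216) = 20632/35279 + 857/54 = 31348231/1905066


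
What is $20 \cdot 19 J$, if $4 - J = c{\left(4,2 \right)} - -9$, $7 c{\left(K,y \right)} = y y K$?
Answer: $- \frac{19380}{7} \approx -2768.6$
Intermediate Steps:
$c{\left(K,y \right)} = \frac{K y^{2}}{7}$ ($c{\left(K,y \right)} = \frac{y y K}{7} = \frac{y K y}{7} = \frac{K y^{2}}{7}$)
$J = - \frac{51}{7}$ ($J = 4 - \left(\frac{1}{7} \cdot 4 \cdot 2^{2} - -9\right) = 4 - \left(\frac{1}{7} \cdot 4 \cdot 4 + 9\right) = 4 - \left(\frac{16}{7} + 9\right) = 4 - \frac{79}{7} = - \frac{51}{7} \approx -7.2857$)
$20 \cdot 19 J = 20 \cdot 19 \left(- \frac{51}{7}\right) = 380 \left(- \frac{51}{7}\right) = - \frac{19380}{7}$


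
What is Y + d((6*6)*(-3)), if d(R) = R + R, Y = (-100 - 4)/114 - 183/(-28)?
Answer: -335761/1596 ≈ -210.38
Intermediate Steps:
Y = 8975/1596 (Y = -104*1/114 - 183*(-1/28) = -52/57 + 183/28 = 8975/1596 ≈ 5.6234)
d(R) = 2*R
Y + d((6*6)*(-3)) = 8975/1596 + 2*((6*6)*(-3)) = 8975/1596 + 2*(36*(-3)) = 8975/1596 + 2*(-108) = 8975/1596 - 216 = -335761/1596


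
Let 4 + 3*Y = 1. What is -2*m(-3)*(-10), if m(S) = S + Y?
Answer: -80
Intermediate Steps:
Y = -1 (Y = -4/3 + (⅓)*1 = -4/3 + ⅓ = -1)
m(S) = -1 + S (m(S) = S - 1 = -1 + S)
-2*m(-3)*(-10) = -2*(-1 - 3)*(-10) = -2*(-4)*(-10) = 8*(-10) = -80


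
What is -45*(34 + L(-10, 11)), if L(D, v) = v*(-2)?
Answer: -540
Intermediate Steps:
L(D, v) = -2*v
-45*(34 + L(-10, 11)) = -45*(34 - 2*11) = -45*(34 - 22) = -45*12 = -540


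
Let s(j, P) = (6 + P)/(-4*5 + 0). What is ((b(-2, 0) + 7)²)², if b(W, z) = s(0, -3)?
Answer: 352275361/160000 ≈ 2201.7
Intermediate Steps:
s(j, P) = -3/10 - P/20 (s(j, P) = (6 + P)/(-20 + 0) = (6 + P)/(-20) = (6 + P)*(-1/20) = -3/10 - P/20)
b(W, z) = -3/20 (b(W, z) = -3/10 - 1/20*(-3) = -3/10 + 3/20 = -3/20)
((b(-2, 0) + 7)²)² = ((-3/20 + 7)²)² = ((137/20)²)² = (18769/400)² = 352275361/160000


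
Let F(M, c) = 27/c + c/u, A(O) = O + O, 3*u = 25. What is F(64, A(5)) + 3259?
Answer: 32629/10 ≈ 3262.9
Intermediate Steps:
u = 25/3 (u = (⅓)*25 = 25/3 ≈ 8.3333)
A(O) = 2*O
F(M, c) = 27/c + 3*c/25 (F(M, c) = 27/c + c/(25/3) = 27/c + c*(3/25) = 27/c + 3*c/25)
F(64, A(5)) + 3259 = (27/((2*5)) + 3*(2*5)/25) + 3259 = (27/10 + (3/25)*10) + 3259 = (27*(⅒) + 6/5) + 3259 = (27/10 + 6/5) + 3259 = 39/10 + 3259 = 32629/10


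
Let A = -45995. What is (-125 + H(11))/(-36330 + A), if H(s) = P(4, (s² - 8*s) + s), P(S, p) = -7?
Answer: 132/82325 ≈ 0.0016034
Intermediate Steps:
H(s) = -7
(-125 + H(11))/(-36330 + A) = (-125 - 7)/(-36330 - 45995) = -132/(-82325) = -132*(-1/82325) = 132/82325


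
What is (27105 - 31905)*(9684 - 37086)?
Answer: 131529600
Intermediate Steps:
(27105 - 31905)*(9684 - 37086) = -4800*(-27402) = 131529600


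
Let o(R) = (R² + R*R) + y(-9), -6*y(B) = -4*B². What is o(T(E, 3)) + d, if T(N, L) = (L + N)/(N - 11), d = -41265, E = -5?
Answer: -1318751/32 ≈ -41211.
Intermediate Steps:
T(N, L) = (L + N)/(-11 + N)
y(B) = 2*B²/3 (y(B) = -(-2)*B²/3 = 2*B²/3)
o(R) = 54 + 2*R² (o(R) = (R² + R*R) + (⅔)*(-9)² = (R² + R²) + (⅔)*81 = 2*R² + 54 = 54 + 2*R²)
o(T(E, 3)) + d = (54 + 2*((3 - 5)/(-11 - 5))²) - 41265 = (54 + 2*(-2/(-16))²) - 41265 = (54 + 2*(-1/16*(-2))²) - 41265 = (54 + 2*(⅛)²) - 41265 = (54 + 2*(1/64)) - 41265 = (54 + 1/32) - 41265 = 1729/32 - 41265 = -1318751/32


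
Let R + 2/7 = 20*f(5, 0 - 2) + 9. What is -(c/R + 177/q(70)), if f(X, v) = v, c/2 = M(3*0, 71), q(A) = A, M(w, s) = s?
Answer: 30817/15330 ≈ 2.0102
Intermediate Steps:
c = 142 (c = 2*71 = 142)
R = -219/7 (R = -2/7 + (20*(0 - 2) + 9) = -2/7 + (20*(-2) + 9) = -2/7 + (-40 + 9) = -2/7 - 31 = -219/7 ≈ -31.286)
-(c/R + 177/q(70)) = -(142/(-219/7) + 177/70) = -(142*(-7/219) + 177*(1/70)) = -(-994/219 + 177/70) = -1*(-30817/15330) = 30817/15330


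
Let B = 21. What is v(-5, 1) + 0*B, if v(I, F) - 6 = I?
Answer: 1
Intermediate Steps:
v(I, F) = 6 + I
v(-5, 1) + 0*B = (6 - 5) + 0*21 = 1 + 0 = 1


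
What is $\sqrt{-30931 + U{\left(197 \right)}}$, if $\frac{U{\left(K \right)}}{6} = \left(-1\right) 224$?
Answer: $5 i \sqrt{1291} \approx 179.65 i$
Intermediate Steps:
$U{\left(K \right)} = -1344$ ($U{\left(K \right)} = 6 \left(\left(-1\right) 224\right) = 6 \left(-224\right) = -1344$)
$\sqrt{-30931 + U{\left(197 \right)}} = \sqrt{-30931 - 1344} = \sqrt{-32275} = 5 i \sqrt{1291}$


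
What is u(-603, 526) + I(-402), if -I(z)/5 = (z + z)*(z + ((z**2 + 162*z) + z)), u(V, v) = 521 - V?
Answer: 384618644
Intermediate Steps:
I(z) = -10*z*(z**2 + 164*z) (I(z) = -5*(z + z)*(z + ((z**2 + 162*z) + z)) = -5*2*z*(z + (z**2 + 163*z)) = -5*2*z*(z**2 + 164*z) = -10*z*(z**2 + 164*z))
u(-603, 526) + I(-402) = (521 - 1*(-603)) + 10*(-402)**2*(-164 - 1*(-402)) = (521 + 603) + 10*161604*(-164 + 402) = 1124 + 10*161604*238 = 1124 + 384617520 = 384618644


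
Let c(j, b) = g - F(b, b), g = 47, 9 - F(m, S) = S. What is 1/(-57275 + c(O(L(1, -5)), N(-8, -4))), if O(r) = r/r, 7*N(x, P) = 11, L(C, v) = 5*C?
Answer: -7/400648 ≈ -1.7472e-5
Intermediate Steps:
F(m, S) = 9 - S
N(x, P) = 11/7 (N(x, P) = (⅐)*11 = 11/7)
O(r) = 1
c(j, b) = 38 + b (c(j, b) = 47 - (9 - b) = 47 + (-9 + b) = 38 + b)
1/(-57275 + c(O(L(1, -5)), N(-8, -4))) = 1/(-57275 + (38 + 11/7)) = 1/(-57275 + 277/7) = 1/(-400648/7) = -7/400648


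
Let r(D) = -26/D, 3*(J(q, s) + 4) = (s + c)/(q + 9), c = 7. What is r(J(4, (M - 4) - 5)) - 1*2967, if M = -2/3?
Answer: -704625/238 ≈ -2960.6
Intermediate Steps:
M = -2/3 (M = -2*1/3 = -2/3 ≈ -0.66667)
J(q, s) = -4 + (7 + s)/(3*(9 + q)) (J(q, s) = -4 + ((s + 7)/(q + 9))/3 = -4 + ((7 + s)/(9 + q))/3 = -4 + (7 + s)/(3*(9 + q)))
r(J(4, (M - 4) - 5)) - 1*2967 = -26*3*(9 + 4)/(-101 + ((-2/3 - 4) - 5) - 12*4) - 1*2967 = -26*39/(-101 + (-14/3 - 5) - 48) - 2967 = -26*39/(-101 - 29/3 - 48) - 2967 = -26/((1/3)*(1/13)*(-476/3)) - 2967 = -26/(-476/117) - 2967 = -26*(-117/476) - 2967 = 1521/238 - 2967 = -704625/238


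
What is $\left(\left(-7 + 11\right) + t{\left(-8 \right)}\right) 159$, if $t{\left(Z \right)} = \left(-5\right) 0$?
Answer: $636$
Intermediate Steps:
$t{\left(Z \right)} = 0$
$\left(\left(-7 + 11\right) + t{\left(-8 \right)}\right) 159 = \left(\left(-7 + 11\right) + 0\right) 159 = \left(4 + 0\right) 159 = 4 \cdot 159 = 636$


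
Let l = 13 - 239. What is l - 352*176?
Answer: -62178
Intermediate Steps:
l = -226
l - 352*176 = -226 - 352*176 = -226 - 61952 = -62178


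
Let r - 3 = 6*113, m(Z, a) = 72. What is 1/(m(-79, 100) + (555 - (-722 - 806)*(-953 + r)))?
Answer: -1/414989 ≈ -2.4097e-6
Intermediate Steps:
r = 681 (r = 3 + 6*113 = 3 + 678 = 681)
1/(m(-79, 100) + (555 - (-722 - 806)*(-953 + r))) = 1/(72 + (555 - (-722 - 806)*(-953 + 681))) = 1/(72 + (555 - (-1528)*(-272))) = 1/(72 + (555 - 1*415616)) = 1/(72 + (555 - 415616)) = 1/(72 - 415061) = 1/(-414989) = -1/414989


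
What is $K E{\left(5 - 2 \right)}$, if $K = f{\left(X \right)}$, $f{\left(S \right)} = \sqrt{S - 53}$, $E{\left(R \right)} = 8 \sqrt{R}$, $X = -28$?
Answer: $72 i \sqrt{3} \approx 124.71 i$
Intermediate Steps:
$f{\left(S \right)} = \sqrt{-53 + S}$
$K = 9 i$ ($K = \sqrt{-53 - 28} = \sqrt{-81} = 9 i \approx 9.0 i$)
$K E{\left(5 - 2 \right)} = 9 i 8 \sqrt{5 - 2} = 9 i 8 \sqrt{3} = 72 i \sqrt{3}$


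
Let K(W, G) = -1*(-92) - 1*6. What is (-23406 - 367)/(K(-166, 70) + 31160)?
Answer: -23773/31246 ≈ -0.76083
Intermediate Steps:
K(W, G) = 86 (K(W, G) = 92 - 6 = 86)
(-23406 - 367)/(K(-166, 70) + 31160) = (-23406 - 367)/(86 + 31160) = -23773/31246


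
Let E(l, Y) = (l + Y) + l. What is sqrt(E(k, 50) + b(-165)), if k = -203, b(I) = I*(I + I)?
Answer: sqrt(54094) ≈ 232.58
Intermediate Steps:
b(I) = 2*I**2 (b(I) = I*(2*I) = 2*I**2)
E(l, Y) = Y + 2*l (E(l, Y) = (Y + l) + l = Y + 2*l)
sqrt(E(k, 50) + b(-165)) = sqrt((50 + 2*(-203)) + 2*(-165)**2) = sqrt((50 - 406) + 2*27225) = sqrt(-356 + 54450) = sqrt(54094)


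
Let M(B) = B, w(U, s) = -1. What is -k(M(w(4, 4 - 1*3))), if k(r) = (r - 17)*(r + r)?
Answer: -36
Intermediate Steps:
k(r) = 2*r*(-17 + r) (k(r) = (-17 + r)*(2*r) = 2*r*(-17 + r))
-k(M(w(4, 4 - 1*3))) = -2*(-1)*(-17 - 1) = -2*(-1)*(-18) = -1*36 = -36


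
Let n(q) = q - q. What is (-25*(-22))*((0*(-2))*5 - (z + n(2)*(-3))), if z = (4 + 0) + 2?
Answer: -3300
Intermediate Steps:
z = 6 (z = 4 + 2 = 6)
n(q) = 0
(-25*(-22))*((0*(-2))*5 - (z + n(2)*(-3))) = (-25*(-22))*((0*(-2))*5 - (6 + 0*(-3))) = 550*(0*5 - (6 + 0)) = 550*(0 - 1*6) = 550*(0 - 6) = 550*(-6) = -3300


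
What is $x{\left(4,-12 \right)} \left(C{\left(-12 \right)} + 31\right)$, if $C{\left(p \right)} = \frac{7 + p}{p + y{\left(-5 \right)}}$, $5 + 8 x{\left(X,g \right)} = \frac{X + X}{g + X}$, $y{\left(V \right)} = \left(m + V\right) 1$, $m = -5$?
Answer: $- \frac{2061}{88} \approx -23.42$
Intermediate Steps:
$y{\left(V \right)} = -5 + V$ ($y{\left(V \right)} = \left(-5 + V\right) 1 = -5 + V$)
$x{\left(X,g \right)} = - \frac{5}{8} + \frac{X}{4 \left(X + g\right)}$ ($x{\left(X,g \right)} = - \frac{5}{8} + \frac{\left(X + X\right) \frac{1}{g + X}}{8} = - \frac{5}{8} + \frac{2 X \frac{1}{X + g}}{8} = - \frac{5}{8} + \frac{X}{4 \left(X + g\right)}$)
$C{\left(p \right)} = \frac{7 + p}{-10 + p}$ ($C{\left(p \right)} = \frac{7 + p}{p - 10} = \frac{7 + p}{-10 + p}$)
$x{\left(4,-12 \right)} \left(C{\left(-12 \right)} + 31\right) = \frac{\left(-5\right) \left(-12\right) - 12}{8 \left(4 - 12\right)} \left(\frac{7 - 12}{-10 - 12} + 31\right) = \frac{60 - 12}{8 \left(-8\right)} \left(\frac{1}{-22} \left(-5\right) + 31\right) = \frac{1}{8} \left(- \frac{1}{8}\right) 48 \left(\left(- \frac{1}{22}\right) \left(-5\right) + 31\right) = - \frac{3 \left(\frac{5}{22} + 31\right)}{4} = \left(- \frac{3}{4}\right) \frac{687}{22} = - \frac{2061}{88}$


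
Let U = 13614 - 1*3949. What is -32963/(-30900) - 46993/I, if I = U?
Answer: -226699261/59729700 ≈ -3.7954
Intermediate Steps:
U = 9665 (U = 13614 - 3949 = 9665)
I = 9665
-32963/(-30900) - 46993/I = -32963/(-30900) - 46993/9665 = -32963*(-1/30900) - 46993*1/9665 = 32963/30900 - 46993/9665 = -226699261/59729700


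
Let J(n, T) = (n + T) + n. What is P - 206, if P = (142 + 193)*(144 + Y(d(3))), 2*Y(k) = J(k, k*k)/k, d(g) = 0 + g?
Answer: 97743/2 ≈ 48872.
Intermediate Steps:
J(n, T) = T + 2*n (J(n, T) = (T + n) + n = T + 2*n)
d(g) = g
Y(k) = (k**2 + 2*k)/(2*k) (Y(k) = ((k*k + 2*k)/k)/2 = ((k**2 + 2*k)/k)/2 = (k**2 + 2*k)/(2*k))
P = 98155/2 (P = (142 + 193)*(144 + (1 + (1/2)*3)) = 335*(144 + (1 + 3/2)) = 335*(144 + 5/2) = 335*(293/2) = 98155/2 ≈ 49078.)
P - 206 = 98155/2 - 206 = 97743/2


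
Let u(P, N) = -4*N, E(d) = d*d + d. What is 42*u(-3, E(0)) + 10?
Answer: 10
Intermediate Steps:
E(d) = d + d² (E(d) = d² + d = d + d²)
42*u(-3, E(0)) + 10 = 42*(-0*(1 + 0)) + 10 = 42*(-0) + 10 = 42*(-4*0) + 10 = 42*0 + 10 = 0 + 10 = 10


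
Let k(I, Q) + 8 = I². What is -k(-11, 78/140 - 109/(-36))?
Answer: -113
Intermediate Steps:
k(I, Q) = -8 + I²
-k(-11, 78/140 - 109/(-36)) = -(-8 + (-11)²) = -(-8 + 121) = -1*113 = -113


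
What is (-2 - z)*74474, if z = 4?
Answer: -446844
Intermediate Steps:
(-2 - z)*74474 = (-2 - 1*4)*74474 = (-2 - 4)*74474 = -6*74474 = -446844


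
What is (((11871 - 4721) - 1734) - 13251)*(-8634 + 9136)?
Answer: -3933170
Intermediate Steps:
(((11871 - 4721) - 1734) - 13251)*(-8634 + 9136) = ((7150 - 1734) - 13251)*502 = (5416 - 13251)*502 = -7835*502 = -3933170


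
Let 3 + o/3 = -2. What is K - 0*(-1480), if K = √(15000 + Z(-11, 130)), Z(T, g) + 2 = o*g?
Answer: 2*√3262 ≈ 114.23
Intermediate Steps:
o = -15 (o = -9 + 3*(-2) = -9 - 6 = -15)
Z(T, g) = -2 - 15*g
K = 2*√3262 (K = √(15000 + (-2 - 15*130)) = √(15000 + (-2 - 1950)) = √(15000 - 1952) = √13048 = 2*√3262 ≈ 114.23)
K - 0*(-1480) = 2*√3262 - 0*(-1480) = 2*√3262 - 1*0 = 2*√3262 + 0 = 2*√3262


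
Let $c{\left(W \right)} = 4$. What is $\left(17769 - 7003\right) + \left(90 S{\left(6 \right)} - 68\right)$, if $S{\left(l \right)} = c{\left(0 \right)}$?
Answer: $11058$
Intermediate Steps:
$S{\left(l \right)} = 4$
$\left(17769 - 7003\right) + \left(90 S{\left(6 \right)} - 68\right) = \left(17769 - 7003\right) + \left(90 \cdot 4 - 68\right) = 10766 + \left(360 - 68\right) = 10766 + 292 = 11058$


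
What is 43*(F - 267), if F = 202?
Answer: -2795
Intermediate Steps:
43*(F - 267) = 43*(202 - 267) = 43*(-65) = -2795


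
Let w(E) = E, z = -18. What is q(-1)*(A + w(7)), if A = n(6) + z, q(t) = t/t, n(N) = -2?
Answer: -13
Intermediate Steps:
q(t) = 1
A = -20 (A = -2 - 18 = -20)
q(-1)*(A + w(7)) = 1*(-20 + 7) = 1*(-13) = -13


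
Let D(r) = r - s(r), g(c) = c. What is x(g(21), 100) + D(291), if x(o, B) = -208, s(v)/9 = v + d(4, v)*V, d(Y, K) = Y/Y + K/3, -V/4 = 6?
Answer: 18632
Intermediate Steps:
V = -24 (V = -4*6 = -24)
d(Y, K) = 1 + K/3 (d(Y, K) = 1 + K*(⅓) = 1 + K/3)
s(v) = -216 - 63*v (s(v) = 9*(v + (1 + v/3)*(-24)) = 9*(v + (-24 - 8*v)) = 9*(-24 - 7*v) = -216 - 63*v)
D(r) = 216 + 64*r (D(r) = r - (-216 - 63*r) = r + (216 + 63*r) = 216 + 64*r)
x(g(21), 100) + D(291) = -208 + (216 + 64*291) = -208 + (216 + 18624) = -208 + 18840 = 18632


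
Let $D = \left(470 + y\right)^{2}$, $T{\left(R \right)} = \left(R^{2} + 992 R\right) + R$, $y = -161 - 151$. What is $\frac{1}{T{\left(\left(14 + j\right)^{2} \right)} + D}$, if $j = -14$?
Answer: $\frac{1}{24964} \approx 4.0058 \cdot 10^{-5}$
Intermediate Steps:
$y = -312$
$T{\left(R \right)} = R^{2} + 993 R$
$D = 24964$ ($D = \left(470 - 312\right)^{2} = 158^{2} = 24964$)
$\frac{1}{T{\left(\left(14 + j\right)^{2} \right)} + D} = \frac{1}{\left(14 - 14\right)^{2} \left(993 + \left(14 - 14\right)^{2}\right) + 24964} = \frac{1}{0^{2} \left(993 + 0^{2}\right) + 24964} = \frac{1}{0 \left(993 + 0\right) + 24964} = \frac{1}{0 \cdot 993 + 24964} = \frac{1}{0 + 24964} = \frac{1}{24964}$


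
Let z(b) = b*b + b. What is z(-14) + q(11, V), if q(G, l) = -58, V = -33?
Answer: 124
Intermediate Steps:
z(b) = b + b² (z(b) = b² + b = b + b²)
z(-14) + q(11, V) = -14*(1 - 14) - 58 = -14*(-13) - 58 = 182 - 58 = 124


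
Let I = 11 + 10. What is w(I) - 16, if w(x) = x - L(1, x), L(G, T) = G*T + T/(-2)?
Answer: -11/2 ≈ -5.5000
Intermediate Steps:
I = 21
L(G, T) = -T/2 + G*T (L(G, T) = G*T + T*(-1/2) = G*T - T/2 = -T/2 + G*T)
w(x) = x/2 (w(x) = x - x*(-1/2 + 1) = x - x/2 = x/2)
w(I) - 16 = (1/2)*21 - 16 = 21/2 - 16 = -11/2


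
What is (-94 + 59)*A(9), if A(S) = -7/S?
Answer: 245/9 ≈ 27.222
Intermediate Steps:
(-94 + 59)*A(9) = (-94 + 59)*(-7/9) = -(-245)/9 = -35*(-7/9) = 245/9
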